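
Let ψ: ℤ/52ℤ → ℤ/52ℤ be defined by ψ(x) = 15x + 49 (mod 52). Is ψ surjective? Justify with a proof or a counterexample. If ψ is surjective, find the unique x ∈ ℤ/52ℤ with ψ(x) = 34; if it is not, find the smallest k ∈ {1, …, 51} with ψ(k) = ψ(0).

51

By definition, surjectivity means every element of the codomain has a preimage under ψ.
Since gcd(15, 52) = 1, 15 is invertible modulo 52. Euclid's algorithm: 52 = 3·15 + 7, 15 = 2·7 + 1; back-substituting gives 1 = 7·15 − 2·52, so 15⁻¹ ≡ 7 (mod 52).
Then y ↦ 7(y − 49) is a two-sided inverse to ψ, so every y ∈ ℤ/52ℤ has a preimage.
So ψ is surjective.
Since ψ is surjective, we find ψ⁻¹(34): we need 15x ≡ 34 − 49 ≡ 37 (mod 52). Using 15⁻¹ = 7: x ≡ 7·37 = 259 = 4·52 + 51, so x = 51.
Check: ψ(51) = 15·51 + 49 = 814 = 15·52 + 34 ≡ 34 (mod 52).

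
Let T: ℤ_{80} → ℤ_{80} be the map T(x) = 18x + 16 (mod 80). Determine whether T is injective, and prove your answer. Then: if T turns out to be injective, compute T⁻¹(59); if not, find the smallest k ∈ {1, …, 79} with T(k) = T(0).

We have gcd(18, 80) = 2 > 1. Taking a = 0 and b = 40: T(0) = 16 and T(40) = 18·40 + 16 = 736 ≡ 16 (mod 80).
So T(0) = T(40) while 0 ≠ 40, thus T is not injective.
Since T is not injective, we find the least positive k with T(k) = T(0): this means 18k ≡ 0 (mod 80), i.e. 80 ∣ 18k. Since gcd(18, 80) = 2, dividing through by 2 this holds exactly when 40 ∣ 9k, and as gcd(9, 40) = 1, exactly when 40 ∣ k.
The smallest positive such k is 40.

40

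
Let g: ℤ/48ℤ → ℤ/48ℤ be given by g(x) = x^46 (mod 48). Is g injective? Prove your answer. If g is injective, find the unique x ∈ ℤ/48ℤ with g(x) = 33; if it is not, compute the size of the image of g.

6

g(2): Repeated squaring mod 48: 2^1 ≡ 2, 2^2 ≡ 2² = 4, 2^4 ≡ 4² = 16, 2^8 ≡ 16² = 256 ≡ 16, 2^16 ≡ 16² = 256 ≡ 16, 2^32 ≡ 16² = 256 ≡ 16. Since 46 = 32 + 8 + 4 + 2, 2^46 ≡ 16·16·16·4: 16·16 = 256 ≡ 16, then 16·16 = 256 ≡ 16, then 16·4 = 64 ≡ 16. So 2^46 ≡ 16 (mod 48).
g(4): Repeated squaring mod 48: 4^1 ≡ 4, 4^2 ≡ 4² = 16, 4^4 ≡ 16² = 256 ≡ 16, 4^8 ≡ 16² = 256 ≡ 16, 4^16 ≡ 16² = 256 ≡ 16, 4^32 ≡ 16² = 256 ≡ 16. Since 46 = 32 + 8 + 4 + 2, 4^46 ≡ 16·16·16·16: 16·16 = 256 ≡ 16, then 16·16 = 256 ≡ 16, then 16·16 = 256 ≡ 16. So 4^46 ≡ 16 (mod 48).
So g(2) = g(4) = 16 while 2 ≠ 4, so g is not injective.
Since g is not injective, we determine |image(g)|. Computing x^46 mod 48 for each x (by repeated squaring, reducing mod 48 at every step), the values g(0), g(1), …, g(47) are: 0, 1, 16, 9, 16, 25, 0, 1, 16, 33, 16, 25, 0, 25, 16, 33, 16, 1, 0, 25, 16, 9, 16, 1, 0, 1, 16, 9, 16, 25, 0, 1, 16, 33, 16, 25, 0, 25, 16, 33, 16, 1, 0, 25, 16, 9, 16, 1.
The distinct values are {0, 1, 9, 16, 25, 33}; there are 6 of them.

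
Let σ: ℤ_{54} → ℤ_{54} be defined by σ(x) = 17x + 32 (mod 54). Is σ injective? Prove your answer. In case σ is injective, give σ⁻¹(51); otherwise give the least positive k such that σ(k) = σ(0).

Recall that σ is injective when σ(u) = σ(v) forces u = v.
Suppose σ(u) = σ(v) in ℤ_{54}. Then 17u + 32 ≡ 17v + 32 (mod 54), so 17(u − v) ≡ 0 (mod 54).
Since gcd(17, 54) = 1, 17 is invertible modulo 54, so u − v ≡ 0 (mod 54), i.e. u = v.
Thus σ is injective.
We now compute 17⁻¹ mod 54 explicitly. Euclid's algorithm: 54 = 3·17 + 3, 17 = 5·3 + 2, 3 = 1·2 + 1; back-substituting gives 1 = 35·17 − 11·54, so 17⁻¹ ≡ 35 (mod 54).
Since σ is injective, we find σ⁻¹(51): we need 17x ≡ 51 − 32 ≡ 19 (mod 54). Using 17⁻¹ = 35: x ≡ 35·19 = 665 = 12·54 + 17, so x = 17.
Check: σ(17) = 17·17 + 32 = 321 = 5·54 + 51 ≡ 51 (mod 54).

17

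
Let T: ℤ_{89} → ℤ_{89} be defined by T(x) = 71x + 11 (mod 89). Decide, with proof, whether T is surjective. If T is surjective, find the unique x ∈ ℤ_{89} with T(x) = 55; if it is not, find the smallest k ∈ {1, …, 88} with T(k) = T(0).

Since gcd(71, 89) = 1, 71 is invertible modulo 89. Euclid's algorithm: 89 = 1·71 + 18, 71 = 3·18 + 17, 18 = 1·17 + 1; back-substituting gives 1 = 84·71 − 67·89, so 71⁻¹ ≡ 84 (mod 89).
For any y ∈ ℤ_{89}, x = 84(y − 11) mod 89 satisfies T(x) = 71·84(y − 11) + 11 ≡ y (since 71·84 ≡ 1 mod 89). So every y has a preimage.
Hence T is surjective.
Since T is surjective, we find T⁻¹(55): we need 71x ≡ 55 − 11 ≡ 44 (mod 89). Using 71⁻¹ = 84: x ≡ 84·44 = 3696 = 41·89 + 47, so x = 47.
Check: T(47) = 71·47 + 11 = 3348 = 37·89 + 55 ≡ 55 (mod 89).

47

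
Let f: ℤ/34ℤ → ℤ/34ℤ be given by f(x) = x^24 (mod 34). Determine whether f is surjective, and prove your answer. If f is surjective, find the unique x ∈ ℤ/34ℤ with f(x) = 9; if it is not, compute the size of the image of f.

6

f(2): Repeated squaring mod 34: 2^1 ≡ 2, 2^2 ≡ 2² = 4, 2^4 ≡ 4² = 16, 2^8 ≡ 16² = 256 ≡ 18, 2^16 ≡ 18² = 324 ≡ 18. Since 24 = 16 + 8, 2^24 ≡ 18·18: 18·18 = 324 ≡ 18. So 2^24 ≡ 18 (mod 34).
f(4): Repeated squaring mod 34: 4^1 ≡ 4, 4^2 ≡ 4² = 16, 4^4 ≡ 16² = 256 ≡ 18, 4^8 ≡ 18² = 324 ≡ 18, 4^16 ≡ 18² = 324 ≡ 18. Since 24 = 16 + 8, 4^24 ≡ 18·18: 18·18 = 324 ≡ 18. So 4^24 ≡ 18 (mod 34).
So f(2) = f(4) = 18 while 2 ≠ 4, hence f is not injective.
A non-injective map from the 34-element set ℤ/34ℤ to itself takes at most 33 distinct values, so it cannot be surjective. Therefore f is not surjective.
Since f is not surjective, we determine |image(f)|. Computing x^24 mod 34 for each x (by repeated squaring, reducing mod 34 at every step), the values f(0), f(1), …, f(33) are: 0, 1, 18, 33, 18, 33, 16, 33, 18, 1, 16, 33, 16, 1, 16, 1, 18, 17, 18, 1, 16, 1, 16, 33, 16, 1, 18, 33, 16, 33, 18, 33, 18, 1.
The distinct values are {0, 1, 16, 17, 18, 33}; there are 6 of them.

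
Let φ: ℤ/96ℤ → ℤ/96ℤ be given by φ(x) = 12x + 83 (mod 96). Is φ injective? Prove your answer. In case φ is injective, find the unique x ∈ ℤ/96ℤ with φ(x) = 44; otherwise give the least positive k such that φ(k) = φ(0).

8

We have gcd(12, 96) = 12 > 1. Taking u = 0 and v = 8: φ(0) = 83 and φ(8) = 12·8 + 83 = 179 ≡ 83 (mod 96).
So φ(0) = φ(8) while 0 ≠ 8, hence φ is not injective.
Since φ is not injective, we find the least positive k with φ(k) = φ(0): this means 12k ≡ 0 (mod 96), i.e. 96 ∣ 12k. Since gcd(12, 96) = 12, dividing through by 12 this holds exactly when 8 ∣ k.
The smallest positive such k is 8.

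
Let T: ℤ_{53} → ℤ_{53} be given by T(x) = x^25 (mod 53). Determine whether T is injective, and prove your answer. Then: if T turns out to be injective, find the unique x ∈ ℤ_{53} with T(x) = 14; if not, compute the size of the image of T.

34

Since 53 is prime, the nonzero elements of ℤ_{53} form a cyclic group of order 52.
As gcd(25, 52) = 1, raising to the 25th power is a bijection on this group: if a^25 ≡ b^25 then (ab^{−1})^25 = 1, and the only element of order dividing gcd(25, 52) = 1 is 1, so a = b.
With T(0) = 0 this makes T injective on all of ℤ_{53}, hence bijective (finite equal-size domain and codomain). In particular T is injective.
Since T is injective, we find the preimage of 14. The inverse of x ↦ x^25 on (ℤ_{53})^× is x ↦ x^25, because 25·25 = 625 = 12·52 + 1 ≡ 1 (mod 52) and x^{52} = 1 for x ≠ 0 (Fermat). So T⁻¹(14) = 14^25 mod 53.
Repeated squaring mod 53: 14^1 ≡ 14, 14^2 ≡ 14² = 196 ≡ 37, 14^4 ≡ 37² = 1369 ≡ 44, 14^8 ≡ 44² = 1936 ≡ 28, 14^16 ≡ 28² = 784 ≡ 42. Since 25 = 16 + 8 + 1, 14^25 ≡ 42·28·14: 42·28 = 1176 ≡ 10, then 10·14 = 140 ≡ 34. So 14^25 ≡ 34 (mod 53).
Hence T⁻¹(14) = 34.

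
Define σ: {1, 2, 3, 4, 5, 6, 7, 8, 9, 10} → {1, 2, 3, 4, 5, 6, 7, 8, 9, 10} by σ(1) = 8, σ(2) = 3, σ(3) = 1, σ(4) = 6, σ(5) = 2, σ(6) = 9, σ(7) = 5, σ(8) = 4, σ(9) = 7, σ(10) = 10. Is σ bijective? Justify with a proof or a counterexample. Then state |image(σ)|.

10

The values 8, 3, 1, 6, 2, 9, 5, 4, 7, 10 are a permutation of {1, 2, 3, 4, 5, 6, 7, 8, 9, 10}: each element appears exactly once.
So σ is injective and surjective, hence bijective.
The image of σ is {1, 2, 3, 4, 5, 6, 7, 8, 9, 10}, which has 10 elements.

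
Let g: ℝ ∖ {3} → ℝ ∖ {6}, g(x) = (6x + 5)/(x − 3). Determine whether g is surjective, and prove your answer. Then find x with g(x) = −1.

For any y ≠ 6, solving y(x − 3) = 6x + 5 for x gives a well-defined x ≠ 3. So g is surjective.
Solving g(x) = −1: cross-multiplying gives 6x + 5 = −1(x − 3), which rearranges to 7x = −2, so x = −2/7.

-2/7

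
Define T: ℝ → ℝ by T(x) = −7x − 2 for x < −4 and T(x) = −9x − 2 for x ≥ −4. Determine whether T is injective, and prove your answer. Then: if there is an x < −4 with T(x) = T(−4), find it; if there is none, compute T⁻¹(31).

Both pieces are strictly decreasing (slopes −7 and −9), so each is injective on its own interval.
The left piece maps (−∞, −4) onto (26, ∞); the right piece maps [−4, ∞) onto (−∞, 34].
These images overlap. In particular T(−4) = 34 (right piece), and solving −7x − 2 = 34 on the left piece gives x = −36/7 < −4.
So T(−36/7) = T(−4) with −36/7 ≠ −4, and T is not injective. This x = −36/7 is the requested value below −4.

-36/7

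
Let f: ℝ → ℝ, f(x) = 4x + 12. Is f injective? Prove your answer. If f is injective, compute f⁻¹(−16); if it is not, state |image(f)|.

Suppose f(u) = f(v). Then 4u + 12 = 4v + 12, thus 4u = 4v, therefore u = v.
So f is injective.
Since f is injective, we compute f⁻¹(−16) = (−16 − 12)/4 = −7.

-7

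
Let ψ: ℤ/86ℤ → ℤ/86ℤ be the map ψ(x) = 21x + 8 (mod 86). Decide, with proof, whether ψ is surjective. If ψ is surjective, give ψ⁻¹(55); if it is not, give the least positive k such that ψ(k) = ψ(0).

By definition, ψ is surjective if every y in the codomain equals ψ(x) for some x in the domain.
Since gcd(21, 86) = 1, 21 is invertible modulo 86. Euclid's algorithm: 86 = 4·21 + 2, 21 = 10·2 + 1; back-substituting gives 1 = 41·21 − 10·86, so 21⁻¹ ≡ 41 (mod 86).
For any y ∈ ℤ/86ℤ, x = 41(y − 8) mod 86 satisfies ψ(x) = 21·41(y − 8) + 8 ≡ y (since 21·41 ≡ 1 mod 86). So every y has a preimage.
So ψ is surjective.
Since ψ is surjective, we compute ψ⁻¹(55): solve 21x + 8 ≡ 55 (mod 86), i.e. 21x ≡ 47 (mod 86).
Multiplying by 21⁻¹ = 41 gives x ≡ 41·47 = 1927 = 22·86 + 35 ≡ 35 (mod 86).
Check: ψ(35) = 21·35 + 8 = 743 = 8·86 + 55 ≡ 55 (mod 86).

35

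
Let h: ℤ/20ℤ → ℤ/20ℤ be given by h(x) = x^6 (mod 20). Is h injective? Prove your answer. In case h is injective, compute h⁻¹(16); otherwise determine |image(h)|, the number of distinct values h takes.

h(4): Repeated squaring mod 20: 4^1 ≡ 4, 4^2 ≡ 4² = 16, 4^4 ≡ 16² = 256 ≡ 16. Since 6 = 4 + 2, 4^6 ≡ 16·16: 16·16 = 256 ≡ 16. So 4^6 ≡ 16 (mod 20).
h(6): Repeated squaring mod 20: 6^1 ≡ 6, 6^2 ≡ 6² = 36 ≡ 16, 6^4 ≡ 16² = 256 ≡ 16. Since 6 = 4 + 2, 6^6 ≡ 16·16: 16·16 = 256 ≡ 16. So 6^6 ≡ 16 (mod 20).
So h(4) = h(6) = 16 while 4 ≠ 6, thus h is not injective.
Since h is not injective, we determine |image(h)|. Computing x^6 mod 20 for each x (by repeated squaring, reducing mod 20 at every step), the values h(0), h(1), …, h(19) are: 0, 1, 4, 9, 16, 5, 16, 9, 4, 1, 0, 1, 4, 9, 16, 5, 16, 9, 4, 1.
The distinct values are {0, 1, 4, 5, 9, 16}; there are 6 of them.

6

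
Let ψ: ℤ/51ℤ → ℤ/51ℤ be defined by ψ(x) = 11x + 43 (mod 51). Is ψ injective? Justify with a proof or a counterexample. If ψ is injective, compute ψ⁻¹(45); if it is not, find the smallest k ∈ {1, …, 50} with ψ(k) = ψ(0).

28

If ψ(x_1) = ψ(x_2), then 11x_1 ≡ 11x_2 (mod 51). Because gcd(11, 51) = 1, we may cancel 11 to get x_1 ≡ x_2 (mod 51).
Therefore ψ is injective.
We now compute 11⁻¹ mod 51 explicitly. Euclid's algorithm: 51 = 4·11 + 7, 11 = 1·7 + 4, 7 = 1·4 + 3, 4 = 1·3 + 1; back-substituting gives 1 = 14·11 − 3·51, so 11⁻¹ ≡ 14 (mod 51).
Since ψ is injective, we compute ψ⁻¹(45): solve 11x + 43 ≡ 45 (mod 51), i.e. 11x ≡ 2 (mod 51).
Multiplying by 11⁻¹ = 14 gives x ≡ 14·2 = 28 ≡ 28 (mod 51).
Check: ψ(28) = 11·28 + 43 = 351 = 6·51 + 45 ≡ 45 (mod 51).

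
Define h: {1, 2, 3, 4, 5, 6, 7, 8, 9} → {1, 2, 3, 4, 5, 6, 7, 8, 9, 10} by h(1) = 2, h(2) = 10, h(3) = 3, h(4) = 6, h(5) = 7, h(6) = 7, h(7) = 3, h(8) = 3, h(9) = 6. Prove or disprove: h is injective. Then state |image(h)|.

5

h(5) = 7 = h(6) with 5 ≠ 6, so h is not injective.
The image of h is {2, 3, 6, 7, 10}, which has 5 elements.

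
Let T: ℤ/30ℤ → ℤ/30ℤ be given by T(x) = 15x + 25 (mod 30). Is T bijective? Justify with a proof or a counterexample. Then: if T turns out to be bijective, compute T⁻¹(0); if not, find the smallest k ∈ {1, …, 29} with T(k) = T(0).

2

We have gcd(15, 30) = 15 > 1. Taking x_1 = 0 and x_2 = 2: T(0) = 25 and T(2) = 15·2 + 25 = 55 ≡ 25 (mod 30).
So T(0) = T(2) while 0 ≠ 2, so T is not injective, hence not bijective.
Since T is not bijective, we find the least positive k with T(k) = T(0): this means 15k ≡ 0 (mod 30), i.e. 30 ∣ 15k. Since gcd(15, 30) = 15, dividing through by 15 this holds exactly when 2 ∣ k.
The smallest positive such k is 2.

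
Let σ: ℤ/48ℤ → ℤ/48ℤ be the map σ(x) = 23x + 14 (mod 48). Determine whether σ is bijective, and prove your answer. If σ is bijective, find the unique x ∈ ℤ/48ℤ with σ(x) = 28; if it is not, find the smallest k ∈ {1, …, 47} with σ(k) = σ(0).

34

If σ(x_1) = σ(x_2), then 23x_1 ≡ 23x_2 (mod 48). Because gcd(23, 48) = 1, we may cancel 23 to get x_1 ≡ x_2 (mod 48).
We now compute 23⁻¹ mod 48 explicitly. Euclid's algorithm: 48 = 2·23 + 2, 23 = 11·2 + 1; back-substituting gives 1 = 23·23 − 11·48, so 23⁻¹ ≡ 23 (mod 48).
For any y ∈ ℤ/48ℤ, x = 23(y − 14) mod 48 satisfies σ(x) = 23·23(y − 14) + 14 ≡ y (since 23·23 ≡ 1 mod 48). So every y has a preimage.
Thus σ is bijective.
Since σ is bijective, we find σ⁻¹(28): we need 23x ≡ 28 − 14 ≡ 14 (mod 48). Using 23⁻¹ = 23: x ≡ 23·14 = 322 = 6·48 + 34, so x = 34.
Check: σ(34) = 23·34 + 14 = 796 = 16·48 + 28 ≡ 28 (mod 48).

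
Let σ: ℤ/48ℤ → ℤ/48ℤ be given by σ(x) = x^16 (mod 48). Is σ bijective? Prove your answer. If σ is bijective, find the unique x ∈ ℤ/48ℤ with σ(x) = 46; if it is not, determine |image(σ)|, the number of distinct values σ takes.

4

σ(2): Repeated squaring mod 48: 2^1 ≡ 2, 2^2 ≡ 2² = 4, 2^4 ≡ 4² = 16, 2^8 ≡ 16² = 256 ≡ 16, 2^16 ≡ 16² = 256 ≡ 16. So 2^16 ≡ 16 (mod 48).
σ(4): Repeated squaring mod 48: 4^1 ≡ 4, 4^2 ≡ 4² = 16, 4^4 ≡ 16² = 256 ≡ 16, 4^8 ≡ 16² = 256 ≡ 16, 4^16 ≡ 16² = 256 ≡ 16. So 4^16 ≡ 16 (mod 48).
So σ(2) = σ(4) = 16 while 2 ≠ 4, hence σ is not injective, hence not bijective.
Since σ is not bijective, we determine |image(σ)|. Computing x^16 mod 48 for each x (by repeated squaring, reducing mod 48 at every step), the values σ(0), σ(1), …, σ(47) are: 0, 1, 16, 33, 16, 1, 0, 1, 16, 33, 16, 1, 0, 1, 16, 33, 16, 1, 0, 1, 16, 33, 16, 1, 0, 1, 16, 33, 16, 1, 0, 1, 16, 33, 16, 1, 0, 1, 16, 33, 16, 1, 0, 1, 16, 33, 16, 1.
The distinct values are {0, 1, 16, 33}; there are 4 of them.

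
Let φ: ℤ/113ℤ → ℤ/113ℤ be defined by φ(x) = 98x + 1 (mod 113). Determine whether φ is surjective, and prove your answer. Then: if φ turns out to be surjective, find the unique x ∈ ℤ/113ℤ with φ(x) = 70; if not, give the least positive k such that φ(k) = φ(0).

18

Since gcd(98, 113) = 1, 98 is invertible modulo 113. Euclid's algorithm: 113 = 1·98 + 15, 98 = 6·15 + 8, 15 = 1·8 + 7, 8 = 1·7 + 1; back-substituting gives 1 = 15·98 − 13·113, so 98⁻¹ ≡ 15 (mod 113).
Then y ↦ 15(y − 1) is a two-sided inverse to φ, so every y ∈ ℤ/113ℤ has a preimage.
Hence φ is surjective.
Since φ is surjective, we compute φ⁻¹(70): solve 98x + 1 ≡ 70 (mod 113), i.e. 98x ≡ 69 (mod 113).
Multiplying by 98⁻¹ = 15 gives x ≡ 15·69 = 1035 = 9·113 + 18 ≡ 18 (mod 113).
Check: φ(18) = 98·18 + 1 = 1765 = 15·113 + 70 ≡ 70 (mod 113).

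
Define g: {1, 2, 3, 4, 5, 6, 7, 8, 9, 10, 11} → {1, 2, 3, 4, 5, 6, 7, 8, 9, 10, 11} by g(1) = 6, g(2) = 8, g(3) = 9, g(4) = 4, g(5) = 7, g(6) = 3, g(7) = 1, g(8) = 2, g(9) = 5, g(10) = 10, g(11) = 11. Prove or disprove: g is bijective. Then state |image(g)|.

The values 6, 8, 9, 4, 7, 3, 1, 2, 5, 10, 11 are a permutation of {1, 2, 3, 4, 5, 6, 7, 8, 9, 10, 11}: each element appears exactly once.
So g is injective and surjective, hence bijective.
The image of g is {1, 2, 3, 4, 5, 6, 7, 8, 9, 10, 11}, which has 11 elements.

11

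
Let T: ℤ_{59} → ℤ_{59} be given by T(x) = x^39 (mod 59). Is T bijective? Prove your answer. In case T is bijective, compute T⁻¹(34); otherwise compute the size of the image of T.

10

Since 59 is prime, the nonzero elements of ℤ_{59} form a cyclic group of order 58.
As gcd(39, 58) = 1, raising to the 39th power is a bijection on this group: if a^39 ≡ b^39 then (ab^{−1})^39 = 1, and the only element of order dividing gcd(39, 58) = 1 is 1, so a = b.
With T(0) = 0 this makes T injective on all of ℤ_{59}, hence bijective (finite equal-size domain and codomain). In particular T is bijective.
Since T is bijective, we find the preimage of 34. The inverse of x ↦ x^39 on (ℤ_{59})^× is x ↦ x^3, because 39·3 = 117 = 2·58 + 1 ≡ 1 (mod 58) and x^{58} = 1 for x ≠ 0 (Fermat). So T⁻¹(34) = 34^3 mod 59.
Repeated squaring mod 59: 34^1 ≡ 34, 34^2 ≡ 34² = 1156 ≡ 35. Since 3 = 2 + 1, 34^3 ≡ 35·34: 35·34 = 1190 ≡ 10. So 34^3 ≡ 10 (mod 59).
Hence T⁻¹(34) = 10.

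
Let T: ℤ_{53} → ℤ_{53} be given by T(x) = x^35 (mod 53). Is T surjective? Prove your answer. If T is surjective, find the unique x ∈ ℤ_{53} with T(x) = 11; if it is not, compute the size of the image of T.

6

Since 53 is prime, the nonzero elements of ℤ_{53} form a cyclic group of order 52.
As gcd(35, 52) = 1, raising to the 35th power is a bijection on this group: if a^35 ≡ b^35 then (ab^{−1})^35 = 1, and the only element of order dividing gcd(35, 52) = 1 is 1, so a = b.
With T(0) = 0 this makes T injective on all of ℤ_{53}, hence bijective (finite equal-size domain and codomain). In particular T is surjective.
Since T is surjective, we find the preimage of 11. The inverse of x ↦ x^35 on (ℤ_{53})^× is x ↦ x^3, because 35·3 = 105 = 2·52 + 1 ≡ 1 (mod 52) and x^{52} = 1 for x ≠ 0 (Fermat). So T⁻¹(11) = 11^3 mod 53.
Repeated squaring mod 53: 11^1 ≡ 11, 11^2 ≡ 11² = 121 ≡ 15. Since 3 = 2 + 1, 11^3 ≡ 15·11: 15·11 = 165 ≡ 6. So 11^3 ≡ 6 (mod 53).
Hence T⁻¹(11) = 6.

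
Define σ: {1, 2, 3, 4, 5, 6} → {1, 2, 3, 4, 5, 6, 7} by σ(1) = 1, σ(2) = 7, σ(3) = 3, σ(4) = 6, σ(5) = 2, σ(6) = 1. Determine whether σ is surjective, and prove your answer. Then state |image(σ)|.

No element maps to 4, so σ is not surjective.
The image of σ is {1, 2, 3, 6, 7}, which has 5 elements.

5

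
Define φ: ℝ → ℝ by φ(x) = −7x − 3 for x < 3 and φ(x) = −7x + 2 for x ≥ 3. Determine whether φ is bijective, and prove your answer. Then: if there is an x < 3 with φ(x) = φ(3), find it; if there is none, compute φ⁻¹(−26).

16/7

Both pieces are strictly decreasing (slopes −7 and −7), so each is injective on its own interval.
The left piece maps (−∞, 3) onto (−24, ∞); the right piece maps [3, ∞) onto (−∞, −19].
These images overlap. In particular φ(3) = −19 (right piece), and solving −7x − 3 = −19 on the left piece gives x = 16/7 < 3.
So φ(16/7) = φ(3) with 16/7 ≠ 3, and φ is not injective, hence not bijective. This x = 16/7 is the requested value below 3.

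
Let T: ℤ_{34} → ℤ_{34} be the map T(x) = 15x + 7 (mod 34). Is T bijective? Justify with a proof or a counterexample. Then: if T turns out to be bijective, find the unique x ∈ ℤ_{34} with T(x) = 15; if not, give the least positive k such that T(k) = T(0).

30

Suppose T(x_1) = T(x_2) in ℤ_{34}. Then 15x_1 + 7 ≡ 15x_2 + 7 (mod 34), hence 15(x_1 − x_2) ≡ 0 (mod 34).
Since gcd(15, 34) = 1, 15 is invertible modulo 34, so x_1 − x_2 ≡ 0 (mod 34), i.e. x_1 = x_2.
We now compute 15⁻¹ mod 34 explicitly. Euclid's algorithm: 34 = 2·15 + 4, 15 = 3·4 + 3, 4 = 1·3 + 1; back-substituting gives 1 = 25·15 − 11·34, so 15⁻¹ ≡ 25 (mod 34).
For any y ∈ ℤ_{34}, x = 25(y − 7) mod 34 satisfies T(x) = 15·25(y − 7) + 7 ≡ y (since 15·25 ≡ 1 mod 34). So every y has a preimage.
Thus T is bijective.
Since T is bijective, we find T⁻¹(15): we need 15x ≡ 15 − 7 ≡ 8 (mod 34). Using 15⁻¹ = 25: x ≡ 25·8 = 200 = 5·34 + 30, so x = 30.
Check: T(30) = 15·30 + 7 = 457 = 13·34 + 15 ≡ 15 (mod 34).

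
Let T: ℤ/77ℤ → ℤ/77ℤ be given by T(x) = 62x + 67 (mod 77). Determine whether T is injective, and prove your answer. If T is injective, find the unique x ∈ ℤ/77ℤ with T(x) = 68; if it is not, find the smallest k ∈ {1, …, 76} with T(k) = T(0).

41

Recall: T is injective when T(s) = T(t) forces s = t.
If T(s) = T(t), then 62s ≡ 62t (mod 77). Because gcd(62, 77) = 1, we may cancel 62 to get s ≡ t (mod 77).
Therefore T is injective.
We now compute 62⁻¹ mod 77 explicitly. Euclid's algorithm: 77 = 1·62 + 15, 62 = 4·15 + 2, 15 = 7·2 + 1; back-substituting gives 1 = 41·62 − 33·77, so 62⁻¹ ≡ 41 (mod 77).
Since T is injective, we find T⁻¹(68): we need 62x ≡ 68 − 67 ≡ 1 (mod 77). Using 62⁻¹ = 41: x ≡ 41·1 = 41, so x = 41.
Check: T(41) = 62·41 + 67 = 2609 = 33·77 + 68 ≡ 68 (mod 77).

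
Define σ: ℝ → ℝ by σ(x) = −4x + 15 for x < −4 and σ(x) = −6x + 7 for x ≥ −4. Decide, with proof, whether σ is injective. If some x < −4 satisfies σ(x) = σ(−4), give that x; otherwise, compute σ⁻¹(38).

-23/4

Both pieces are strictly decreasing (slopes −4 and −6), so each is injective on its own interval.
The left piece maps (−∞, −4) onto (31, ∞); the right piece maps [−4, ∞) onto (−∞, 31].
These images are disjoint, so no value is attained by both pieces. Hence σ is injective.
Because the two images are disjoint, no x < −4 has σ(x) = σ(−4), so we compute σ⁻¹(38): 38 lies in (31, ∞), so solve −4x + 15 = 38: x = (38 − 15)/(−4) = −23/4.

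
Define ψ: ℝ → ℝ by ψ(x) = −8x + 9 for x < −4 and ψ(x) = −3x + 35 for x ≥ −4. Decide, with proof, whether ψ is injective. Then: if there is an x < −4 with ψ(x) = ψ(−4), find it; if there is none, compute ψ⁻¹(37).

Both pieces are strictly decreasing (slopes −8 and −3), so each is injective on its own interval.
The left piece maps (−∞, −4) onto (41, ∞); the right piece maps [−4, ∞) onto (−∞, 47].
These images overlap. In particular ψ(−4) = 47 (right piece), and solving −8x + 9 = 47 on the left piece gives x = −19/4 < −4.
So ψ(−19/4) = ψ(−4) with −19/4 ≠ −4, and ψ is not injective. This x = −19/4 is the requested value below −4.

-19/4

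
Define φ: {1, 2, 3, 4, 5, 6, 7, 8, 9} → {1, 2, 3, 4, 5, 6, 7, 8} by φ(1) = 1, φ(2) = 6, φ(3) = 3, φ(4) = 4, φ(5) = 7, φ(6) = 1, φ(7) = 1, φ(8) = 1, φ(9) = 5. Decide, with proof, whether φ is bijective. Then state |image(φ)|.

6

φ(1) = 1 = φ(6) with 1 ≠ 6, so φ is not injective, hence not bijective.
The image of φ is {1, 3, 4, 5, 6, 7}, which has 6 elements.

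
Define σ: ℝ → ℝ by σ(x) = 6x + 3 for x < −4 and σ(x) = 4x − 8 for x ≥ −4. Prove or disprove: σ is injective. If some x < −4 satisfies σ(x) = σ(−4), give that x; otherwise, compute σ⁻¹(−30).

Both pieces are strictly increasing (slopes 6 and 4), so each is injective on its own interval.
The left piece maps (−∞, −4) onto (−∞, −21); the right piece maps [−4, ∞) onto [−24, ∞).
These images overlap. In particular σ(−4) = −24 (right piece), and solving 6x + 3 = −24 on the left piece gives x = −9/2 < −4.
So σ(−9/2) = σ(−4) with −9/2 ≠ −4, and σ is not injective. This x = −9/2 is the requested value below −4.

-9/2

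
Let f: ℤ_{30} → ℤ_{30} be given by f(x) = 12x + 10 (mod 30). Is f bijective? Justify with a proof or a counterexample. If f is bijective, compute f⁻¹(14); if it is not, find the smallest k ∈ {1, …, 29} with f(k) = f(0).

Recall that f is injective when f(x_1) = f(x_2) forces x_1 = x_2.
We have gcd(12, 30) = 6 > 1. Taking x_1 = 0 and x_2 = 5: f(0) = 10 and f(5) = 12·5 + 10 = 70 ≡ 10 (mod 30).
So f(0) = f(5) while 0 ≠ 5, thus f is not injective, hence not bijective.
Since f is not bijective, we find the least positive k with f(k) = f(0): this means 12k ≡ 0 (mod 30), i.e. 30 ∣ 12k. Since gcd(12, 30) = 6, dividing through by 6 this holds exactly when 5 ∣ 2k, and as gcd(2, 5) = 1, exactly when 5 ∣ k.
The smallest positive such k is 5.

5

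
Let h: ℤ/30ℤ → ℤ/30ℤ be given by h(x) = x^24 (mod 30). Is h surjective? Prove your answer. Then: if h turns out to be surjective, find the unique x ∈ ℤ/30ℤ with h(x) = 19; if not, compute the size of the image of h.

8

h(2): Repeated squaring mod 30: 2^1 ≡ 2, 2^2 ≡ 2² = 4, 2^4 ≡ 4² = 16, 2^8 ≡ 16² = 256 ≡ 16, 2^16 ≡ 16² = 256 ≡ 16. Since 24 = 16 + 8, 2^24 ≡ 16·16: 16·16 = 256 ≡ 16. So 2^24 ≡ 16 (mod 30).
h(4): Repeated squaring mod 30: 4^1 ≡ 4, 4^2 ≡ 4² = 16, 4^4 ≡ 16² = 256 ≡ 16, 4^8 ≡ 16² = 256 ≡ 16, 4^16 ≡ 16² = 256 ≡ 16. Since 24 = 16 + 8, 4^24 ≡ 16·16: 16·16 = 256 ≡ 16. So 4^24 ≡ 16 (mod 30).
So h(2) = h(4) = 16 while 2 ≠ 4, therefore h is not injective.
A non-injective map from the 30-element set ℤ/30ℤ to itself takes at most 29 distinct values, so it cannot be surjective. Hence h is not surjective.
Since h is not surjective, we determine |image(h)|. Computing x^24 mod 30 for each x (by repeated squaring, reducing mod 30 at every step), the values h(0), h(1), …, h(29) are: 0, 1, 16, 21, 16, 25, 6, 1, 16, 21, 10, 1, 6, 1, 16, 15, 16, 1, 6, 1, 10, 21, 16, 1, 6, 25, 16, 21, 16, 1.
The distinct values are {0, 1, 6, 10, 15, 16, 21, 25}; there are 8 of them.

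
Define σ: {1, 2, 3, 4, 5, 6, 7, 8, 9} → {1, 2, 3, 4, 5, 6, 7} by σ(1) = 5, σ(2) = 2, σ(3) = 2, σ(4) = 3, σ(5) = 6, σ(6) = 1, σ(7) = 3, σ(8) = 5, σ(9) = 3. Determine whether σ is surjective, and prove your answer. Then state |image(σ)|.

No element maps to 4, so σ is not surjective.
The image of σ is {1, 2, 3, 5, 6}, which has 5 elements.

5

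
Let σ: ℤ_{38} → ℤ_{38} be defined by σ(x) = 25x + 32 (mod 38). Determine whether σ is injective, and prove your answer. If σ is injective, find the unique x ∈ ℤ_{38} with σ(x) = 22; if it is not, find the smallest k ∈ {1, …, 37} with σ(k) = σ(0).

30

If σ(a) = σ(b), then 25a ≡ 25b (mod 38). Because gcd(25, 38) = 1, we may cancel 25 to get a ≡ b (mod 38).
So σ is injective.
We now compute 25⁻¹ mod 38 explicitly. Euclid's algorithm: 38 = 1·25 + 13, 25 = 1·13 + 12, 13 = 1·12 + 1; back-substituting gives 1 = 35·25 − 23·38, so 25⁻¹ ≡ 35 (mod 38).
Since σ is injective, we find σ⁻¹(22): we need 25x ≡ 22 − 32 ≡ 28 (mod 38). Using 25⁻¹ = 35: x ≡ 35·28 = 980 = 25·38 + 30, so x = 30.
Check: σ(30) = 25·30 + 32 = 782 = 20·38 + 22 ≡ 22 (mod 38).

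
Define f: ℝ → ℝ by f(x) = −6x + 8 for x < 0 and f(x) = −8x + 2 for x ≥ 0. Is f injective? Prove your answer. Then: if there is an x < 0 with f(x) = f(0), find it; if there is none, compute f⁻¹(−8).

Both pieces are strictly decreasing (slopes −6 and −8), so each is injective on its own interval.
The left piece maps (−∞, 0) onto (8, ∞); the right piece maps [0, ∞) onto (−∞, 2].
These images are disjoint, so no value is attained by both pieces. Hence f is injective.
Because the two images are disjoint, no x < 0 has f(x) = f(0), so we compute f⁻¹(−8): −8 lies in (−∞, 2], so solve −8x + 2 = −8: x = (−8 − 2)/(−8) = 5/4.

5/4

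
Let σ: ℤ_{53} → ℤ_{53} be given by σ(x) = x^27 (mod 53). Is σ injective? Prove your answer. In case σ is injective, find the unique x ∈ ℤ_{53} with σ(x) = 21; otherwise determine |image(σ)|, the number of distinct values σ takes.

Since 53 is prime, the nonzero elements of ℤ_{53} form a cyclic group of order 52.
As gcd(27, 52) = 1, raising to the 27th power is a bijection on this group: if a^27 ≡ b^27 then (ab^{−1})^27 = 1, and the only element of order dividing gcd(27, 52) = 1 is 1, so a = b.
With σ(0) = 0 this makes σ injective on all of ℤ_{53}, hence bijective (finite equal-size domain and codomain). In particular σ is injective.
Since σ is injective, we find the preimage of 21. The inverse of x ↦ x^27 on (ℤ_{53})^× is x ↦ x^27, because 27·27 = 729 = 14·52 + 1 ≡ 1 (mod 52) and x^{52} = 1 for x ≠ 0 (Fermat). So σ⁻¹(21) = 21^27 mod 53.
Repeated squaring mod 53: 21^1 ≡ 21, 21^2 ≡ 21² = 441 ≡ 17, 21^4 ≡ 17² = 289 ≡ 24, 21^8 ≡ 24² = 576 ≡ 46, 21^16 ≡ 46² = 2116 ≡ 49. Since 27 = 16 + 8 + 2 + 1, 21^27 ≡ 49·46·17·21: 49·46 = 2254 ≡ 28, then 28·17 = 476 ≡ 52, then 52·21 = 1092 ≡ 32. So 21^27 ≡ 32 (mod 53).
Hence σ⁻¹(21) = 32.

32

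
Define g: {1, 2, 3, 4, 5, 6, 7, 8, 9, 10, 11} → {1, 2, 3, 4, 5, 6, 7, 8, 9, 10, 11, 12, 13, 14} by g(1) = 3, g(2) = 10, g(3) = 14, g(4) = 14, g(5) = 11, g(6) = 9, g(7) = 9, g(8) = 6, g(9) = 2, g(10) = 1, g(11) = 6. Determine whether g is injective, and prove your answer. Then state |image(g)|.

g(3) = 14 = g(4) with 3 ≠ 4, so g is not injective.
The image of g is {1, 2, 3, 6, 9, 10, 11, 14}, which has 8 elements.

8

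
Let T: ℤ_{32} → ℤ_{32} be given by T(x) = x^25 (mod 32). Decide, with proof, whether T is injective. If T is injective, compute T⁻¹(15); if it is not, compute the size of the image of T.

17

T(0) = 0^25 = 0.
T(2): Repeated squaring mod 32: 2^1 ≡ 2, 2^2 ≡ 2² = 4, 2^4 ≡ 4² = 16, 2^8 ≡ 16² = 256 ≡ 0, 2^16 ≡ 0² = 0. Since 25 = 16 + 8 + 1, 2^25 ≡ 0·0·2: 0·0 = 0, then 0·2 = 0. So 2^25 ≡ 0 (mod 32).
So T(0) = T(2) = 0 while 0 ≠ 2, therefore T is not injective.
Since T is not injective, we determine |image(T)|. Computing x^25 mod 32 for each x (by repeated squaring, reducing mod 32 at every step), the values T(0), T(1), …, T(31) are: 0, 1, 0, 3, 0, 5, 0, 7, 0, 9, 0, 11, 0, 13, 0, 15, 0, 17, 0, 19, 0, 21, 0, 23, 0, 25, 0, 27, 0, 29, 0, 31.
The distinct values are {0, 1, 3, 5, 7, 9, 11, 13, 15, 17, 19, 21, 23, 25, 27, 29, 31}; there are 17 of them.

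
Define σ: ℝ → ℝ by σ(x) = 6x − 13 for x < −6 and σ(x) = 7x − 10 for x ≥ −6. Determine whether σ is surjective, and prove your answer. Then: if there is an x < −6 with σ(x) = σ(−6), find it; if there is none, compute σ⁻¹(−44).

Both pieces are strictly increasing (slopes 6 and 7), so each is injective on its own interval.
The left piece maps (−∞, −6) onto (−∞, −49); the right piece maps [−6, ∞) onto [−52, ∞).
The union (−∞, −49) ∪ [−52, ∞) covers ℝ, so σ is surjective.
For the follow-up: the images overlap, so an x < −6 with σ(x) = σ(−6) exists. σ(−6) = −52; solving 6x − 13 = −52 for x < −6 gives x = (−52 + 13)/6 = −13/2.

-13/2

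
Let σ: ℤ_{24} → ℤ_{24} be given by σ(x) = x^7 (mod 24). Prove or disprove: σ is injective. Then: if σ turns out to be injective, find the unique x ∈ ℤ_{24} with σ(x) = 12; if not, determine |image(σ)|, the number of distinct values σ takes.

15

σ(0) = 0^7 = 0.
σ(6): Repeated squaring mod 24: 6^1 ≡ 6, 6^2 ≡ 6² = 36 ≡ 12, 6^4 ≡ 12² = 144 ≡ 0. Since 7 = 4 + 2 + 1, 6^7 ≡ 0·12·6: 0·12 = 0, then 0·6 = 0. So 6^7 ≡ 0 (mod 24).
So σ(0) = σ(6) = 0 while 0 ≠ 6, hence σ is not injective.
Since σ is not injective, we determine |image(σ)|. Computing x^7 mod 24 for each x (by repeated squaring, reducing mod 24 at every step), the values σ(0), σ(1), …, σ(23) are: 0, 1, 8, 3, 16, 5, 0, 7, 8, 9, 16, 11, 0, 13, 8, 15, 16, 17, 0, 19, 8, 21, 16, 23.
The distinct values are {0, 1, 3, 5, 7, 8, 9, 11, 13, 15, 16, 17, 19, 21, 23}; there are 15 of them.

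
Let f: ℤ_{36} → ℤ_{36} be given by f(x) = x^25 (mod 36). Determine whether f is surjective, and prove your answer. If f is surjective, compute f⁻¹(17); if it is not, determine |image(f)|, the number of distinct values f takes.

21

f(0) = 0^25 = 0.
f(6): Repeated squaring mod 36: 6^1 ≡ 6, 6^2 ≡ 6² = 36 ≡ 0, 6^4 ≡ 0² = 0, 6^8 ≡ 0² = 0, 6^16 ≡ 0² = 0. Since 25 = 16 + 8 + 1, 6^25 ≡ 0·0·6: 0·0 = 0, then 0·6 = 0. So 6^25 ≡ 0 (mod 36).
So f(0) = f(6) = 0 while 0 ≠ 6, so f is not injective.
A non-injective map from the 36-element set ℤ_{36} to itself takes at most 35 distinct values, so it cannot be surjective. Thus f is not surjective.
Since f is not surjective, we determine |image(f)|. Computing x^25 mod 36 for each x (by repeated squaring, reducing mod 36 at every step), the values f(0), f(1), …, f(35) are: 0, 1, 20, 27, 4, 5, 0, 7, 8, 9, 28, 11, 0, 13, 32, 27, 16, 17, 0, 19, 20, 9, 4, 23, 0, 25, 8, 27, 28, 29, 0, 31, 32, 9, 16, 35.
The distinct values are {0, 1, 4, 5, 7, 8, 9, 11, 13, 16, 17, 19, 20, 23, 25, 27, 28, 29, 31, 32, 35}; there are 21 of them.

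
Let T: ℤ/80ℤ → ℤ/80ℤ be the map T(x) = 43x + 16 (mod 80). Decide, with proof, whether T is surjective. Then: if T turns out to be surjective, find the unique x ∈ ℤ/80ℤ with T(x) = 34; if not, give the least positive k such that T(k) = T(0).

Since gcd(43, 80) = 1, 43 is invertible modulo 80. Euclid's algorithm: 80 = 1·43 + 37, 43 = 1·37 + 6, 37 = 6·6 + 1; back-substituting gives 1 = 67·43 − 36·80, so 43⁻¹ ≡ 67 (mod 80).
Then y ↦ 67(y − 16) is a two-sided inverse to T, so every y ∈ ℤ/80ℤ has a preimage.
Therefore T is surjective.
Since T is surjective, we find T⁻¹(34): we need 43x ≡ 34 − 16 ≡ 18 (mod 80). Using 43⁻¹ = 67: x ≡ 67·18 = 1206 = 15·80 + 6, so x = 6.
Check: T(6) = 43·6 + 16 = 274 = 3·80 + 34 ≡ 34 (mod 80).

6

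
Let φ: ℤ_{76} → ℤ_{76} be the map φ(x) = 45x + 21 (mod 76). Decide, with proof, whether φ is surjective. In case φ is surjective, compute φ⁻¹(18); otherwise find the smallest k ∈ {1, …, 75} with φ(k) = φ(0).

By definition, surjectivity means every element of the codomain has a preimage under φ.
Since gcd(45, 76) = 1, 45 is invertible modulo 76. Euclid's algorithm: 76 = 1·45 + 31, 45 = 1·31 + 14, 31 = 2·14 + 3, 14 = 4·3 + 2, 3 = 1·2 + 1; back-substituting gives 1 = 49·45 − 29·76, so 45⁻¹ ≡ 49 (mod 76).
For any y ∈ ℤ_{76}, x = 49(y − 21) mod 76 satisfies φ(x) = 45·49(y − 21) + 21 ≡ y (since 45·49 ≡ 1 mod 76). So every y has a preimage.
So φ is surjective.
Since φ is surjective, we compute φ⁻¹(18): solve 45x + 21 ≡ 18 (mod 76), i.e. 45x ≡ 73 (mod 76).
Multiplying by 45⁻¹ = 49 gives x ≡ 49·73 = 3577 = 47·76 + 5 ≡ 5 (mod 76).
Check: φ(5) = 45·5 + 21 = 246 = 3·76 + 18 ≡ 18 (mod 76).

5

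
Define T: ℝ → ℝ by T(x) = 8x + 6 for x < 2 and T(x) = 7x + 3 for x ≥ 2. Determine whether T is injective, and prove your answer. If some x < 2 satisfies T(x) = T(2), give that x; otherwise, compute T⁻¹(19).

Both pieces are strictly increasing (slopes 8 and 7), so each is injective on its own interval.
The left piece maps (−∞, 2) onto (−∞, 22); the right piece maps [2, ∞) onto [17, ∞).
These images overlap. In particular T(2) = 17 (right piece), and solving 8x + 6 = 17 on the left piece gives x = 11/8 < 2.
So T(11/8) = T(2) with 11/8 ≠ 2, and T is not injective. This x = 11/8 is the requested value below 2.

11/8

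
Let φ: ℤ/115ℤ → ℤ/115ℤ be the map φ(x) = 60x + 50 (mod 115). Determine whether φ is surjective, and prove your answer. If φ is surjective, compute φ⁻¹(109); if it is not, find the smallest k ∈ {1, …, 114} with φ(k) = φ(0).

23

Recall: φ is surjective if every y in the codomain equals φ(x) for some x in the domain.
Since gcd(60, 115) = 5, we have 60x ≡ 0 (mod 5) for all x, so φ(x) ≡ 0 (mod 5).
But 1 ≢ 0 (mod 5), so 1 ∈ ℤ/115ℤ has no preimage. Thus φ is not surjective.
Since φ is not surjective, we find the least positive k with φ(k) = φ(0): this means 60k ≡ 0 (mod 115), i.e. 115 ∣ 60k. Since gcd(60, 115) = 5, dividing through by 5 this holds exactly when 23 ∣ 12k, and as gcd(12, 23) = 1, exactly when 23 ∣ k.
The smallest positive such k is 23.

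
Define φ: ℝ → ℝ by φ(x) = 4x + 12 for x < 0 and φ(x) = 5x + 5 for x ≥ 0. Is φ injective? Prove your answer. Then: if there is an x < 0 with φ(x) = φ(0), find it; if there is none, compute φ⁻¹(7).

Both pieces are strictly increasing (slopes 4 and 5), so each is injective on its own interval.
The left piece maps (−∞, 0) onto (−∞, 12); the right piece maps [0, ∞) onto [5, ∞).
These images overlap. In particular φ(0) = 5 (right piece), and solving 4x + 12 = 5 on the left piece gives x = −7/4 < 0.
So φ(−7/4) = φ(0) with −7/4 ≠ 0, and φ is not injective. This x = −7/4 is the requested value below 0.

-7/4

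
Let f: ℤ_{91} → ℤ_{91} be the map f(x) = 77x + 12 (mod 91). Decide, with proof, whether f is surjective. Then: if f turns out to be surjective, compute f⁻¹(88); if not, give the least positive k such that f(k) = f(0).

Since gcd(77, 91) = 7, we have 77x ≡ 0 (mod 7) for all x, so f(x) ≡ 5 (mod 7).
But 0 ≢ 5 (mod 7), so 0 ∈ ℤ_{91} has no preimage. Hence f is not surjective.
Since f is not surjective, we find the least positive k with f(k) = f(0): this means 77k ≡ 0 (mod 91), i.e. 91 ∣ 77k. Since gcd(77, 91) = 7, dividing through by 7 this holds exactly when 13 ∣ 11k, and as gcd(11, 13) = 1, exactly when 13 ∣ k.
The smallest positive such k is 13.

13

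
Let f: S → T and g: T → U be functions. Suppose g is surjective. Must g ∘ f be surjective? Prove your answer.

No. Take S = {0}, T = U = {0, 1, 2}, f(0) = 0, and g = identity (surjective).
Then (g ∘ f)(0) = 0, and 2 ∈ U has no preimage under g ∘ f, so g ∘ f is not surjective.

not surjective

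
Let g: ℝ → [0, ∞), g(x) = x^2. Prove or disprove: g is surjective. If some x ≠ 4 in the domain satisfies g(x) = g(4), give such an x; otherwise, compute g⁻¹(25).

-4

For any y ∈ [0, ∞), x = y^{1/2} ∈ ℝ satisfies x^2 = y, so g is surjective.
For the follow-up, such an x exists: taking x = −4 ∈ ℝ gives g(−4) = 16 = g(4) with −4 ≠ 4.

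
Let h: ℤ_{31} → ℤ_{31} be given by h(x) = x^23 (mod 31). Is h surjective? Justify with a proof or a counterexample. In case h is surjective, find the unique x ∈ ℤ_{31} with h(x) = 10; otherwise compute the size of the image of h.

7

Since 31 is prime, the nonzero elements of ℤ_{31} form a cyclic group of order 30.
As gcd(23, 30) = 1, raising to the 23rd power is a bijection on this group: if u^23 ≡ v^23 then (uv^{−1})^23 = 1, and the only element of order dividing gcd(23, 30) = 1 is 1, so u = v.
With h(0) = 0 this makes h injective on all of ℤ_{31}, hence bijective (finite equal-size domain and codomain). In particular h is surjective.
Since h is surjective, we find the preimage of 10. The inverse of x ↦ x^23 on (ℤ_{31})^× is x ↦ x^17, because 23·17 = 391 = 13·30 + 1 ≡ 1 (mod 30) and x^{30} = 1 for x ≠ 0 (Fermat). So h⁻¹(10) = 10^17 mod 31.
Repeated squaring mod 31: 10^1 ≡ 10, 10^2 ≡ 10² = 100 ≡ 7, 10^4 ≡ 7² = 49 ≡ 18, 10^8 ≡ 18² = 324 ≡ 14, 10^16 ≡ 14² = 196 ≡ 10. Since 17 = 16 + 1, 10^17 ≡ 10·10: 10·10 = 100 ≡ 7. So 10^17 ≡ 7 (mod 31).
Hence h⁻¹(10) = 7.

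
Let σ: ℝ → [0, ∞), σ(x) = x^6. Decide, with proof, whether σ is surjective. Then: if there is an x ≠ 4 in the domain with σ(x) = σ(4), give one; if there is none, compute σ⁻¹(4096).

For any y ∈ [0, ∞), x = y^{1/6} ∈ ℝ satisfies x^6 = y, so σ is surjective.
For the follow-up, such an x exists: taking x = −4 ∈ ℝ gives σ(−4) = 4096 = σ(4) with −4 ≠ 4.

-4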